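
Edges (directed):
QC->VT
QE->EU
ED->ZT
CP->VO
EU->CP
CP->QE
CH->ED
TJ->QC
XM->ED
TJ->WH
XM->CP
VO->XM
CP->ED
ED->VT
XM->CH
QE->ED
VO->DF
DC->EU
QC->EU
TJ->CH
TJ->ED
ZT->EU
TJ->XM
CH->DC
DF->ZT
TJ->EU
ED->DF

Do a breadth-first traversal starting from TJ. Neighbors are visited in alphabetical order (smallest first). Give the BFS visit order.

Visit TJ; enqueue CH, ED, EU, QC, WH, XM → queue [CH, ED, EU, QC, WH, XM]
Visit CH; enqueue DC → queue [ED, EU, QC, WH, XM, DC]
Visit ED; enqueue DF, VT, ZT → queue [EU, QC, WH, XM, DC, DF, VT, ZT]
Visit EU; enqueue CP → queue [QC, WH, XM, DC, DF, VT, ZT, CP]
Visit QC → queue [WH, XM, DC, DF, VT, ZT, CP]
Visit WH → queue [XM, DC, DF, VT, ZT, CP]
Visit XM → queue [DC, DF, VT, ZT, CP]
Visit DC → queue [DF, VT, ZT, CP]
Visit DF → queue [VT, ZT, CP]
Visit VT → queue [ZT, CP]
Visit ZT → queue [CP]
Visit CP; enqueue QE, VO → queue [QE, VO]
Visit QE → queue [VO]
Visit VO → queue []

TJ, CH, ED, EU, QC, WH, XM, DC, DF, VT, ZT, CP, QE, VO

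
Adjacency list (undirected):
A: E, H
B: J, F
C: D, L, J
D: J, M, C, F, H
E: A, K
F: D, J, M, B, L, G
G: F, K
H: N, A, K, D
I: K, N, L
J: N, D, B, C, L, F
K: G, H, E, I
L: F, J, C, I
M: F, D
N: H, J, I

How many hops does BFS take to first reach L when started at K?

2

Level 0: K
Level 1: E, G, H, I
Level 2: A, D, F, L, N
Level 3: B, C, J, M
L first appears at level 2.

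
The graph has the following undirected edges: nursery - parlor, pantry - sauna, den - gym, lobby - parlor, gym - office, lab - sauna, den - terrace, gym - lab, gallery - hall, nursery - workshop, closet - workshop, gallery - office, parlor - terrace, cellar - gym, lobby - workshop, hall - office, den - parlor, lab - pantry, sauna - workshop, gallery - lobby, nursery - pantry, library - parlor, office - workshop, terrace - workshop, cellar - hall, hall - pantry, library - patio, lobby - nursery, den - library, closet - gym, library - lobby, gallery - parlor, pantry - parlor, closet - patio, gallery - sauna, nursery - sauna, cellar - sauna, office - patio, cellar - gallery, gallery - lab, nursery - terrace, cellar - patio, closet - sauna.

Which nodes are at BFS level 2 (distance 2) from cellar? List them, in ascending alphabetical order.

Level 0: cellar
Level 1: gallery, gym, hall, patio, sauna
Level 2: closet, den, lab, library, lobby, nursery, office, pantry, parlor, workshop
Level 3: terrace

closet, den, lab, library, lobby, nursery, office, pantry, parlor, workshop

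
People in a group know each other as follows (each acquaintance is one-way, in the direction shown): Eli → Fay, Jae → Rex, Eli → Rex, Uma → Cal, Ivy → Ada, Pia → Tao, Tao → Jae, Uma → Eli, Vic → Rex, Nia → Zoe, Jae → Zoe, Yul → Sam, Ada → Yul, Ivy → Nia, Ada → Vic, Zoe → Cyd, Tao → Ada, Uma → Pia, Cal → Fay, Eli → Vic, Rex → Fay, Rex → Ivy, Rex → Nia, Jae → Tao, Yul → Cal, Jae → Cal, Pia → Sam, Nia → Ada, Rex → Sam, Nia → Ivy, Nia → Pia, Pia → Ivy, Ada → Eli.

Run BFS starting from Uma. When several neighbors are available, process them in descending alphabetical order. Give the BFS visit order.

Visit Uma; enqueue Pia, Eli, Cal → queue [Pia, Eli, Cal]
Visit Pia; enqueue Tao, Sam, Ivy → queue [Eli, Cal, Tao, Sam, Ivy]
Visit Eli; enqueue Vic, Rex, Fay → queue [Cal, Tao, Sam, Ivy, Vic, Rex, Fay]
Visit Cal → queue [Tao, Sam, Ivy, Vic, Rex, Fay]
Visit Tao; enqueue Jae, Ada → queue [Sam, Ivy, Vic, Rex, Fay, Jae, Ada]
Visit Sam → queue [Ivy, Vic, Rex, Fay, Jae, Ada]
Visit Ivy; enqueue Nia → queue [Vic, Rex, Fay, Jae, Ada, Nia]
Visit Vic → queue [Rex, Fay, Jae, Ada, Nia]
Visit Rex → queue [Fay, Jae, Ada, Nia]
Visit Fay → queue [Jae, Ada, Nia]
Visit Jae; enqueue Zoe → queue [Ada, Nia, Zoe]
Visit Ada; enqueue Yul → queue [Nia, Zoe, Yul]
Visit Nia → queue [Zoe, Yul]
Visit Zoe; enqueue Cyd → queue [Yul, Cyd]
Visit Yul → queue [Cyd]
Visit Cyd → queue []

Uma → Pia → Eli → Cal → Tao → Sam → Ivy → Vic → Rex → Fay → Jae → Ada → Nia → Zoe → Yul → Cyd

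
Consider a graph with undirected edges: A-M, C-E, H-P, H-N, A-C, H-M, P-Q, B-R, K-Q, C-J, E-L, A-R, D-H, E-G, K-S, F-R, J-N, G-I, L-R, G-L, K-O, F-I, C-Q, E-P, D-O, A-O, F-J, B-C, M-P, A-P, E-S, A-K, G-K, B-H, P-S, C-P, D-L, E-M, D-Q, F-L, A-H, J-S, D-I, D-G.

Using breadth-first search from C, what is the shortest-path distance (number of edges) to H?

2

Level 0: C
Level 1: A, B, E, J, P, Q
Level 2: D, F, G, H, K, L, M, N, O, R, S
Level 3: I
H first appears at level 2.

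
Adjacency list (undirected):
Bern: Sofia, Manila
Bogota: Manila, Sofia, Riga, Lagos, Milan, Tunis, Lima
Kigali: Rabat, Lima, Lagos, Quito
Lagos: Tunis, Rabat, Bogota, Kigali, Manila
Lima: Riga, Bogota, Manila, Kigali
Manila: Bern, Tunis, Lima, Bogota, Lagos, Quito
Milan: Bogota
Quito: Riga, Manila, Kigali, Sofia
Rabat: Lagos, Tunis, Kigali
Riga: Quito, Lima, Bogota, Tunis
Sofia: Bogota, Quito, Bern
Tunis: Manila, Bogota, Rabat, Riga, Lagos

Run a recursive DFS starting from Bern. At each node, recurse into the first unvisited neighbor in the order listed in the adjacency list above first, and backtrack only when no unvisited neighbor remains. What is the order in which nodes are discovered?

Bern, Sofia, Bogota, Manila, Tunis, Rabat, Lagos, Kigali, Lima, Riga, Quito, Milan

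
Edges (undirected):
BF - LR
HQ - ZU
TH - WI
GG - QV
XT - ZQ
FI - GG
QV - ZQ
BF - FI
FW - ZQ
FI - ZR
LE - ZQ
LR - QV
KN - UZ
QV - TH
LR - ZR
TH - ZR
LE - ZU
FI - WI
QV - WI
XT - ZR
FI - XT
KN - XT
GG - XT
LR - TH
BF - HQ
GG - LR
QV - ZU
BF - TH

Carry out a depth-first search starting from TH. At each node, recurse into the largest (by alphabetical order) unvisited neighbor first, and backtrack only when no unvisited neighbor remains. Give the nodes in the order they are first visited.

TH, ZR, XT, ZQ, QV, ZU, LE, HQ, BF, LR, GG, FI, WI, FW, KN, UZ

Visit TH
TH → ZR
ZR → XT
XT → ZQ
ZQ → QV
QV → ZU
ZU → LE
ZU → HQ
HQ → BF
BF → LR
LR → GG
GG → FI
FI → WI
ZQ → FW
XT → KN
KN → UZ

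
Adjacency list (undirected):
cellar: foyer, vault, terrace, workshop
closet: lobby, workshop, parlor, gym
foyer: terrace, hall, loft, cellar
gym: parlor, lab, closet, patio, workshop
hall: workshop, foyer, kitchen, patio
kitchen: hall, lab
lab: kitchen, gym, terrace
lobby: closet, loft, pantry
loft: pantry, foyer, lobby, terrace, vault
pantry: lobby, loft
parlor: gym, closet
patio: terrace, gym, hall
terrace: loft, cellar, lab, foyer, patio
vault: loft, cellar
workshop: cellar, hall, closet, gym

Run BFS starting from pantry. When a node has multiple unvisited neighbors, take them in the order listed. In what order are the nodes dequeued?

Visit pantry; enqueue lobby, loft → queue [lobby, loft]
Visit lobby; enqueue closet → queue [loft, closet]
Visit loft; enqueue foyer, terrace, vault → queue [closet, foyer, terrace, vault]
Visit closet; enqueue workshop, parlor, gym → queue [foyer, terrace, vault, workshop, parlor, gym]
Visit foyer; enqueue hall, cellar → queue [terrace, vault, workshop, parlor, gym, hall, cellar]
Visit terrace; enqueue lab, patio → queue [vault, workshop, parlor, gym, hall, cellar, lab, patio]
Visit vault → queue [workshop, parlor, gym, hall, cellar, lab, patio]
Visit workshop → queue [parlor, gym, hall, cellar, lab, patio]
Visit parlor → queue [gym, hall, cellar, lab, patio]
Visit gym → queue [hall, cellar, lab, patio]
Visit hall; enqueue kitchen → queue [cellar, lab, patio, kitchen]
Visit cellar → queue [lab, patio, kitchen]
Visit lab → queue [patio, kitchen]
Visit patio → queue [kitchen]
Visit kitchen → queue []

pantry, lobby, loft, closet, foyer, terrace, vault, workshop, parlor, gym, hall, cellar, lab, patio, kitchen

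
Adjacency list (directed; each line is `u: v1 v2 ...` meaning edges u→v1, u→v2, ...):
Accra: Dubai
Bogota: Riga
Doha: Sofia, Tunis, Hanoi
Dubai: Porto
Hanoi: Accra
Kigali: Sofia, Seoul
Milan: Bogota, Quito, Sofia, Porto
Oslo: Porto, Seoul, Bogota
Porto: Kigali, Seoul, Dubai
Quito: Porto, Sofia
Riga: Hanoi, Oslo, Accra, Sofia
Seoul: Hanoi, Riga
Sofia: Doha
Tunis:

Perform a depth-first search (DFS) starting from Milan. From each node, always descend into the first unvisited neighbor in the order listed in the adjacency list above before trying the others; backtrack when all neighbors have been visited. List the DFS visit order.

Milan → Bogota → Riga → Hanoi → Accra → Dubai → Porto → Kigali → Sofia → Doha → Tunis → Seoul → Oslo → Quito

Visit Milan
Milan → Bogota
Bogota → Riga
Riga → Hanoi
Hanoi → Accra
Accra → Dubai
Dubai → Porto
Porto → Kigali
Kigali → Sofia
Sofia → Doha
Doha → Tunis
Kigali → Seoul
Riga → Oslo
Milan → Quito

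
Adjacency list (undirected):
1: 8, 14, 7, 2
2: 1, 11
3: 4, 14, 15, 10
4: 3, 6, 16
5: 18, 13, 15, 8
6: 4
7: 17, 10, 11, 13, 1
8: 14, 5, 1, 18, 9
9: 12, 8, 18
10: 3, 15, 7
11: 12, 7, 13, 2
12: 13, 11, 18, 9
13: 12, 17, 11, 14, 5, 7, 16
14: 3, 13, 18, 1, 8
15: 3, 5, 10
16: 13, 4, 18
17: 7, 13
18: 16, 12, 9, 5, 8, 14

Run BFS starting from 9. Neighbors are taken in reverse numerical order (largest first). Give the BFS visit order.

9 18 12 8 16 14 5 13 11 1 4 3 15 17 7 2 6 10

Visit 9; enqueue 18, 12, 8 → queue [18, 12, 8]
Visit 18; enqueue 16, 14, 5 → queue [12, 8, 16, 14, 5]
Visit 12; enqueue 13, 11 → queue [8, 16, 14, 5, 13, 11]
Visit 8; enqueue 1 → queue [16, 14, 5, 13, 11, 1]
Visit 16; enqueue 4 → queue [14, 5, 13, 11, 1, 4]
Visit 14; enqueue 3 → queue [5, 13, 11, 1, 4, 3]
Visit 5; enqueue 15 → queue [13, 11, 1, 4, 3, 15]
Visit 13; enqueue 17, 7 → queue [11, 1, 4, 3, 15, 17, 7]
Visit 11; enqueue 2 → queue [1, 4, 3, 15, 17, 7, 2]
Visit 1 → queue [4, 3, 15, 17, 7, 2]
Visit 4; enqueue 6 → queue [3, 15, 17, 7, 2, 6]
Visit 3; enqueue 10 → queue [15, 17, 7, 2, 6, 10]
Visit 15 → queue [17, 7, 2, 6, 10]
Visit 17 → queue [7, 2, 6, 10]
Visit 7 → queue [2, 6, 10]
Visit 2 → queue [6, 10]
Visit 6 → queue [10]
Visit 10 → queue []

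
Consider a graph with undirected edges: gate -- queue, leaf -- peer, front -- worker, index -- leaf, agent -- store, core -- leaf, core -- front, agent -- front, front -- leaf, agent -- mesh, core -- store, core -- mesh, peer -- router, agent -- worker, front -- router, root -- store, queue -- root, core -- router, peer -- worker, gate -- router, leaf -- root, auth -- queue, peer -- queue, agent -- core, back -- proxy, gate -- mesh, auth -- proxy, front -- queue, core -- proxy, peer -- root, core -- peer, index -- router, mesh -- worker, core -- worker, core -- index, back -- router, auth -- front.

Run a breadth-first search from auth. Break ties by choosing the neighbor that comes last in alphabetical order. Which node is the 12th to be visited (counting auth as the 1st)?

leaf

Visit auth; enqueue queue, proxy, front → queue [queue, proxy, front]
Visit queue; enqueue root, peer, gate → queue [proxy, front, root, peer, gate]
Visit proxy; enqueue core, back → queue [front, root, peer, gate, core, back]
Visit front; enqueue worker, router, leaf, agent → queue [root, peer, gate, core, back, worker, router, leaf, agent]
Visit root; enqueue store → queue [peer, gate, core, back, worker, router, leaf, agent, store]
Visit peer → queue [gate, core, back, worker, router, leaf, agent, store]
Visit gate; enqueue mesh → queue [core, back, worker, router, leaf, agent, store, mesh]
Visit core; enqueue index → queue [back, worker, router, leaf, agent, store, mesh, index]
Visit back → queue [worker, router, leaf, agent, store, mesh, index]
Visit worker → queue [router, leaf, agent, store, mesh, index]
Visit router → queue [leaf, agent, store, mesh, index]
Visit leaf → queue [agent, store, mesh, index]
Visit agent → queue [store, mesh, index]
Visit store → queue [mesh, index]
Visit mesh → queue [index]
Visit index → queue []

Visit order: auth, queue, proxy, front, root, peer, gate, core, back, worker, router, leaf, agent, store, mesh, index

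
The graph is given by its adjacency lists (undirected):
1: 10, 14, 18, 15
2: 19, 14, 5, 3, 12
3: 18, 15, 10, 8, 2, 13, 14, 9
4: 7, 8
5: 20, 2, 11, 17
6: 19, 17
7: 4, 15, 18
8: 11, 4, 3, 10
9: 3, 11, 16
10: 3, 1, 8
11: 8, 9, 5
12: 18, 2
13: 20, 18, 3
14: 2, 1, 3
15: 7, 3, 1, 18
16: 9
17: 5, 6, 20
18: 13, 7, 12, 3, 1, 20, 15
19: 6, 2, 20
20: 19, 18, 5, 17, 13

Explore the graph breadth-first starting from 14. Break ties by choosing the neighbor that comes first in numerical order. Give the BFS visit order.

14, 1, 2, 3, 10, 15, 18, 5, 12, 19, 8, 9, 13, 7, 20, 11, 17, 6, 4, 16

Visit 14; enqueue 1, 2, 3 → queue [1, 2, 3]
Visit 1; enqueue 10, 15, 18 → queue [2, 3, 10, 15, 18]
Visit 2; enqueue 5, 12, 19 → queue [3, 10, 15, 18, 5, 12, 19]
Visit 3; enqueue 8, 9, 13 → queue [10, 15, 18, 5, 12, 19, 8, 9, 13]
Visit 10 → queue [15, 18, 5, 12, 19, 8, 9, 13]
Visit 15; enqueue 7 → queue [18, 5, 12, 19, 8, 9, 13, 7]
Visit 18; enqueue 20 → queue [5, 12, 19, 8, 9, 13, 7, 20]
Visit 5; enqueue 11, 17 → queue [12, 19, 8, 9, 13, 7, 20, 11, 17]
Visit 12 → queue [19, 8, 9, 13, 7, 20, 11, 17]
Visit 19; enqueue 6 → queue [8, 9, 13, 7, 20, 11, 17, 6]
Visit 8; enqueue 4 → queue [9, 13, 7, 20, 11, 17, 6, 4]
Visit 9; enqueue 16 → queue [13, 7, 20, 11, 17, 6, 4, 16]
Visit 13 → queue [7, 20, 11, 17, 6, 4, 16]
Visit 7 → queue [20, 11, 17, 6, 4, 16]
Visit 20 → queue [11, 17, 6, 4, 16]
Visit 11 → queue [17, 6, 4, 16]
Visit 17 → queue [6, 4, 16]
Visit 6 → queue [4, 16]
Visit 4 → queue [16]
Visit 16 → queue []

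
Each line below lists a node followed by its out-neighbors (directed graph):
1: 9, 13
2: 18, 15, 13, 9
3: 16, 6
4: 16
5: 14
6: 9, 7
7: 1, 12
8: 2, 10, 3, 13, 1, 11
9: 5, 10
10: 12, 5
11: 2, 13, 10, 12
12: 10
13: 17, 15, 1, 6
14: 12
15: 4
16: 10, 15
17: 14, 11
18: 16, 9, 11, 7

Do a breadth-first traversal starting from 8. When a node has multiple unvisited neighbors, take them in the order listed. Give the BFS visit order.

8 → 2 → 10 → 3 → 13 → 1 → 11 → 18 → 15 → 9 → 12 → 5 → 16 → 6 → 17 → 7 → 4 → 14

Visit 8; enqueue 2, 10, 3, 13, 1, 11 → queue [2, 10, 3, 13, 1, 11]
Visit 2; enqueue 18, 15, 9 → queue [10, 3, 13, 1, 11, 18, 15, 9]
Visit 10; enqueue 12, 5 → queue [3, 13, 1, 11, 18, 15, 9, 12, 5]
Visit 3; enqueue 16, 6 → queue [13, 1, 11, 18, 15, 9, 12, 5, 16, 6]
Visit 13; enqueue 17 → queue [1, 11, 18, 15, 9, 12, 5, 16, 6, 17]
Visit 1 → queue [11, 18, 15, 9, 12, 5, 16, 6, 17]
Visit 11 → queue [18, 15, 9, 12, 5, 16, 6, 17]
Visit 18; enqueue 7 → queue [15, 9, 12, 5, 16, 6, 17, 7]
Visit 15; enqueue 4 → queue [9, 12, 5, 16, 6, 17, 7, 4]
Visit 9 → queue [12, 5, 16, 6, 17, 7, 4]
Visit 12 → queue [5, 16, 6, 17, 7, 4]
Visit 5; enqueue 14 → queue [16, 6, 17, 7, 4, 14]
Visit 16 → queue [6, 17, 7, 4, 14]
Visit 6 → queue [17, 7, 4, 14]
Visit 17 → queue [7, 4, 14]
Visit 7 → queue [4, 14]
Visit 4 → queue [14]
Visit 14 → queue []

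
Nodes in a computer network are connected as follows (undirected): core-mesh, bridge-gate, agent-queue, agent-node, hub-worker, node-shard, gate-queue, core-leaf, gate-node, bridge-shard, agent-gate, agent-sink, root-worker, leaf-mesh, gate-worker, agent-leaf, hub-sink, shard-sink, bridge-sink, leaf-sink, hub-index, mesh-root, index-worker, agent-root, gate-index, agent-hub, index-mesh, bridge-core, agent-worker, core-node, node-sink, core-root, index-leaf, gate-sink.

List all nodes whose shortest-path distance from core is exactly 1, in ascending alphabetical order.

Level 0: core
Level 1: bridge, leaf, mesh, node, root
Level 2: agent, gate, index, shard, sink, worker
Level 3: hub, queue

bridge, leaf, mesh, node, root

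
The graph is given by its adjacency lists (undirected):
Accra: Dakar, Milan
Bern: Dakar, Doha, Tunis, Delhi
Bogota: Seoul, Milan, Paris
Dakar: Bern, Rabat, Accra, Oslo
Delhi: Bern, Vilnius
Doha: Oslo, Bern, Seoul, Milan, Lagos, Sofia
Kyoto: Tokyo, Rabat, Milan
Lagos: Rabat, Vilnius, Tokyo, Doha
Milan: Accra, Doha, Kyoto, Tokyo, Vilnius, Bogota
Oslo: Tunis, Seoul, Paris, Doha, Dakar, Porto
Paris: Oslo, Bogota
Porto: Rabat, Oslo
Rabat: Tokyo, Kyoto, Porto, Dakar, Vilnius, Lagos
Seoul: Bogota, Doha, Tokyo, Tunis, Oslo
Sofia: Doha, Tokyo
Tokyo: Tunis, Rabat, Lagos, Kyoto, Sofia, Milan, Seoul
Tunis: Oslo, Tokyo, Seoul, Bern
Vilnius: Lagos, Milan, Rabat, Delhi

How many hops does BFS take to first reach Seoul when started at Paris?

2

Level 0: Paris
Level 1: Bogota, Oslo
Level 2: Dakar, Doha, Milan, Porto, Seoul, Tunis
Level 3: Accra, Bern, Kyoto, Lagos, Rabat, Sofia, Tokyo, Vilnius
Level 4: Delhi
Seoul first appears at level 2.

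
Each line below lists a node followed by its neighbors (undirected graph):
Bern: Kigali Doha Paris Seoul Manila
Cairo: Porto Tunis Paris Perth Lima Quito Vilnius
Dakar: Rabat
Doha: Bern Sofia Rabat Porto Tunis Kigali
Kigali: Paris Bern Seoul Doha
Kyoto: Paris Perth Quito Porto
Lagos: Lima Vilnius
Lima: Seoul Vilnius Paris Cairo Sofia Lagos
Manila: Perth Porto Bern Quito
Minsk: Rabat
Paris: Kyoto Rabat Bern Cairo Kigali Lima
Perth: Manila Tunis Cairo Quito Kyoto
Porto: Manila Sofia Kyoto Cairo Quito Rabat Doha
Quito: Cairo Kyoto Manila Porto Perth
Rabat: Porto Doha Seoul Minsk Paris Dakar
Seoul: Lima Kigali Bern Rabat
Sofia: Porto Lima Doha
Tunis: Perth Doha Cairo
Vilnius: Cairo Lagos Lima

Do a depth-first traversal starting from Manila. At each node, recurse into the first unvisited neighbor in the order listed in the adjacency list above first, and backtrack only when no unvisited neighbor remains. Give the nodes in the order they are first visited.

Visit Manila
Manila → Perth
Perth → Tunis
Tunis → Doha
Doha → Bern
Bern → Kigali
Kigali → Paris
Paris → Kyoto
Kyoto → Quito
Quito → Cairo
Cairo → Porto
Porto → Sofia
Sofia → Lima
Lima → Seoul
Seoul → Rabat
Rabat → Minsk
Rabat → Dakar
Lima → Vilnius
Vilnius → Lagos

Manila → Perth → Tunis → Doha → Bern → Kigali → Paris → Kyoto → Quito → Cairo → Porto → Sofia → Lima → Seoul → Rabat → Minsk → Dakar → Vilnius → Lagos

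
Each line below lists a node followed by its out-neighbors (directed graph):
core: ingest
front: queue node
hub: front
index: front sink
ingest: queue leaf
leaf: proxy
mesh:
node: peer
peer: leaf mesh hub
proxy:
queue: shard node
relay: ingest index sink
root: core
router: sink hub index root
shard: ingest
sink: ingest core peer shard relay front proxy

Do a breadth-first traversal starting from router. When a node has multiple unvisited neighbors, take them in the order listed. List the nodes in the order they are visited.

router -> sink -> hub -> index -> root -> ingest -> core -> peer -> shard -> relay -> front -> proxy -> queue -> leaf -> mesh -> node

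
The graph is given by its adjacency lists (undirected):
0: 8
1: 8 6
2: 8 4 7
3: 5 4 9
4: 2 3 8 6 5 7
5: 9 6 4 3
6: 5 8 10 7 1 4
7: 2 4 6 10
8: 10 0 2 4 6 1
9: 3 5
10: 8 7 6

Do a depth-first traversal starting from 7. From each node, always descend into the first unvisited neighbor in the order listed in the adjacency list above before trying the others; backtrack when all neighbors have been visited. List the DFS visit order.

Visit 7
7 → 2
2 → 8
8 → 10
10 → 6
6 → 5
5 → 9
9 → 3
3 → 4
6 → 1
8 → 0

7, 2, 8, 10, 6, 5, 9, 3, 4, 1, 0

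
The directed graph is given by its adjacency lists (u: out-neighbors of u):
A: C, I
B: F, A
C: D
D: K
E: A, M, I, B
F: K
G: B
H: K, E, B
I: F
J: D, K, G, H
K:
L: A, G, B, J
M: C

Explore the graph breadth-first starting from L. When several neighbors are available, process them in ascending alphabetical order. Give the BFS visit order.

Visit L; enqueue A, B, G, J → queue [A, B, G, J]
Visit A; enqueue C, I → queue [B, G, J, C, I]
Visit B; enqueue F → queue [G, J, C, I, F]
Visit G → queue [J, C, I, F]
Visit J; enqueue D, H, K → queue [C, I, F, D, H, K]
Visit C → queue [I, F, D, H, K]
Visit I → queue [F, D, H, K]
Visit F → queue [D, H, K]
Visit D → queue [H, K]
Visit H; enqueue E → queue [K, E]
Visit K → queue [E]
Visit E; enqueue M → queue [M]
Visit M → queue []

L, A, B, G, J, C, I, F, D, H, K, E, M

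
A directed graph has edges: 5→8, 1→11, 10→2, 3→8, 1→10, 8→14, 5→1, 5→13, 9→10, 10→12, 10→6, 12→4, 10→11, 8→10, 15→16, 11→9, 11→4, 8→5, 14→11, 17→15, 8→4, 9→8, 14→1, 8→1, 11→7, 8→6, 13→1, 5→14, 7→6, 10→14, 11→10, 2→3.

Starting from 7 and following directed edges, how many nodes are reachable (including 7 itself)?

2

BFS from 7 visits: 7, 6
Reachable nodes: 2 of 17 total.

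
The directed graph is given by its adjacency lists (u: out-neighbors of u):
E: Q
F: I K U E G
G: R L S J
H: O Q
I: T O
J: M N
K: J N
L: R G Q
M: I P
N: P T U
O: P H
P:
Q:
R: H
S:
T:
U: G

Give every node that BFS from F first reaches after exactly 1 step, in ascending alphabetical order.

E, G, I, K, U

Level 0: F
Level 1: E, G, I, K, U
Level 2: J, L, N, O, Q, R, S, T
Level 3: H, M, P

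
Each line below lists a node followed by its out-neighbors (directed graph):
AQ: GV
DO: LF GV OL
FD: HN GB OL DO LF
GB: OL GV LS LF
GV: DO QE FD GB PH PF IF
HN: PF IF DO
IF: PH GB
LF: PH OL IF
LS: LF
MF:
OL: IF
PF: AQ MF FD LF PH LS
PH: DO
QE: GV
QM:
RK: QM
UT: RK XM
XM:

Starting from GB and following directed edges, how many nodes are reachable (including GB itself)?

14

BFS from GB visits: GB, GV, LF, LS, OL, DO, FD, IF, PF, PH, QE, HN, AQ, MF
Reachable nodes: 14 of 18 total.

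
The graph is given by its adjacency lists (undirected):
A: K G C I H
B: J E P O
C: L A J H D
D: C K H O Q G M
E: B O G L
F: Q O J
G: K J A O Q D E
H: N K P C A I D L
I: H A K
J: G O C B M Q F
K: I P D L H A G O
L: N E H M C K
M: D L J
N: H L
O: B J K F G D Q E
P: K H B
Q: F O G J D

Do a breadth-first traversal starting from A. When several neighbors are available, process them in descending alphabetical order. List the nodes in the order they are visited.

A, K, I, H, G, C, P, O, L, D, N, Q, J, E, B, F, M

Visit A; enqueue K, I, H, G, C → queue [K, I, H, G, C]
Visit K; enqueue P, O, L, D → queue [I, H, G, C, P, O, L, D]
Visit I → queue [H, G, C, P, O, L, D]
Visit H; enqueue N → queue [G, C, P, O, L, D, N]
Visit G; enqueue Q, J, E → queue [C, P, O, L, D, N, Q, J, E]
Visit C → queue [P, O, L, D, N, Q, J, E]
Visit P; enqueue B → queue [O, L, D, N, Q, J, E, B]
Visit O; enqueue F → queue [L, D, N, Q, J, E, B, F]
Visit L; enqueue M → queue [D, N, Q, J, E, B, F, M]
Visit D → queue [N, Q, J, E, B, F, M]
Visit N → queue [Q, J, E, B, F, M]
Visit Q → queue [J, E, B, F, M]
Visit J → queue [E, B, F, M]
Visit E → queue [B, F, M]
Visit B → queue [F, M]
Visit F → queue [M]
Visit M → queue []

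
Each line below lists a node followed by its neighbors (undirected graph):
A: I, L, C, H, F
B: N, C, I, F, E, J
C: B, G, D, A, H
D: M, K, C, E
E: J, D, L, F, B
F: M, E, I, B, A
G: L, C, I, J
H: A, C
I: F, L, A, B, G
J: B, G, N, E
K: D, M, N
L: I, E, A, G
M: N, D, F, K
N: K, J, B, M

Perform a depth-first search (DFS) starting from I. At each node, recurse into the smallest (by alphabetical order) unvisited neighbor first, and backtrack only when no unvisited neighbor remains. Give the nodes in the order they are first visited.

I → A → C → B → E → D → K → M → F → N → J → G → L → H

Visit I
I → A
A → C
C → B
B → E
E → D
D → K
K → M
M → F
M → N
N → J
J → G
G → L
C → H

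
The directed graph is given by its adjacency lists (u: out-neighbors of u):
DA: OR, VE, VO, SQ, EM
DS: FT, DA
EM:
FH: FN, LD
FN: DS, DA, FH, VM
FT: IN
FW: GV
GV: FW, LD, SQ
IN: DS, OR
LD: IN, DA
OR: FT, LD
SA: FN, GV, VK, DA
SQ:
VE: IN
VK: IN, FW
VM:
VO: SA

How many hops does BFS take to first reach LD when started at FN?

2

Level 0: FN
Level 1: DA, DS, FH, VM
Level 2: EM, FT, LD, OR, SQ, VE, VO
Level 3: IN, SA
Level 4: GV, VK
Level 5: FW
LD first appears at level 2.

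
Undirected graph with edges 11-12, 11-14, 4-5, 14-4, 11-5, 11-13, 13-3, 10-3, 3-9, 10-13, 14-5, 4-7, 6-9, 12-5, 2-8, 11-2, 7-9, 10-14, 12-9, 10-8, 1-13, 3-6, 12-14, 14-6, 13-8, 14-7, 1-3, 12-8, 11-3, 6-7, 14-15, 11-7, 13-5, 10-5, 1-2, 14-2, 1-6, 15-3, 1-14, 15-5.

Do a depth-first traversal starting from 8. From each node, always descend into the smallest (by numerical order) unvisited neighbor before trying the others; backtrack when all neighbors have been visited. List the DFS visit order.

Visit 8
8 → 2
2 → 1
1 → 3
3 → 6
6 → 7
7 → 4
4 → 5
5 → 10
10 → 13
13 → 11
11 → 12
12 → 9
12 → 14
14 → 15

8 -> 2 -> 1 -> 3 -> 6 -> 7 -> 4 -> 5 -> 10 -> 13 -> 11 -> 12 -> 9 -> 14 -> 15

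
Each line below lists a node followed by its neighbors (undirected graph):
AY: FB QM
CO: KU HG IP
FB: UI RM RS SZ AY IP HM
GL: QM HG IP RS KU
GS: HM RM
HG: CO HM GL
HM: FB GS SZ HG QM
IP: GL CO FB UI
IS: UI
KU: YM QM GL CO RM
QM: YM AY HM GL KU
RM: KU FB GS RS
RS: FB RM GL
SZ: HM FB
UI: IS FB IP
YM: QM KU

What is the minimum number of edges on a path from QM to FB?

Level 0: QM
Level 1: AY, GL, HM, KU, YM
Level 2: CO, FB, GS, HG, IP, RM, RS, SZ
Level 3: UI
Level 4: IS
FB first appears at level 2.

2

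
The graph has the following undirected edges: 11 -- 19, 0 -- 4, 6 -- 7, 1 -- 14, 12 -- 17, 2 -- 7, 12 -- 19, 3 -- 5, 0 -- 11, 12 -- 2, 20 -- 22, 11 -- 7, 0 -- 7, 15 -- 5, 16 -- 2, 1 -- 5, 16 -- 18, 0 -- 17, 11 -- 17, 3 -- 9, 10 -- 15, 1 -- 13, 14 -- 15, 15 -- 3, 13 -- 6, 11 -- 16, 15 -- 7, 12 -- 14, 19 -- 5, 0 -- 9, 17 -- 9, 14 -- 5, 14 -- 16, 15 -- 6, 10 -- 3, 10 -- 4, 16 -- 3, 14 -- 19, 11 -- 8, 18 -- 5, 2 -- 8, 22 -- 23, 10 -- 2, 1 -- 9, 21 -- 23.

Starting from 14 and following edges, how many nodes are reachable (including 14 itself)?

20

BFS from 14 visits: 14, 19, 16, 15, 12, 5, 1, 11, 18, 3, 2, 10, 7, 6, 17, 13, 9, 8, 0, 4
Reachable nodes: 20 of 24 total.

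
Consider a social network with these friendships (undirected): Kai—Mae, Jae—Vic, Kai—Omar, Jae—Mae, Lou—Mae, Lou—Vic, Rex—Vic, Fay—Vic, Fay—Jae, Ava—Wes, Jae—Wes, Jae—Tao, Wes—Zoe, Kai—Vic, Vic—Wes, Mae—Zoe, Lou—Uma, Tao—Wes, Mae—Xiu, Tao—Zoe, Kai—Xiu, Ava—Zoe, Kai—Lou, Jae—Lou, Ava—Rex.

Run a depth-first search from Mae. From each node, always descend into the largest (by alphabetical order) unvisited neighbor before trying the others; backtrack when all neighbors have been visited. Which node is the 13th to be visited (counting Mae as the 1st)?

Tao

Visit Mae
Mae → Zoe
Zoe → Wes
Wes → Vic
Vic → Rex
Rex → Ava
Vic → Lou
Lou → Uma
Lou → Kai
Kai → Xiu
Kai → Omar
Lou → Jae
Jae → Tao
Jae → Fay

Visit order: Mae, Zoe, Wes, Vic, Rex, Ava, Lou, Uma, Kai, Xiu, Omar, Jae, Tao, Fay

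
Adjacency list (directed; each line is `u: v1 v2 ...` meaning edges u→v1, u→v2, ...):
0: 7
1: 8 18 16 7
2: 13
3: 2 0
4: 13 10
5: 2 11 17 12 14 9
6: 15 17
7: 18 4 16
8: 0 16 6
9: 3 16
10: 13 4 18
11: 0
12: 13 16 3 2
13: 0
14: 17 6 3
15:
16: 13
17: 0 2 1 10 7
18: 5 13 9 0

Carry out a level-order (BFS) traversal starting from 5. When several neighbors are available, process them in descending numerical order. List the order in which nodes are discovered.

5 -> 17 -> 14 -> 12 -> 11 -> 9 -> 2 -> 10 -> 7 -> 1 -> 0 -> 6 -> 3 -> 16 -> 13 -> 18 -> 4 -> 8 -> 15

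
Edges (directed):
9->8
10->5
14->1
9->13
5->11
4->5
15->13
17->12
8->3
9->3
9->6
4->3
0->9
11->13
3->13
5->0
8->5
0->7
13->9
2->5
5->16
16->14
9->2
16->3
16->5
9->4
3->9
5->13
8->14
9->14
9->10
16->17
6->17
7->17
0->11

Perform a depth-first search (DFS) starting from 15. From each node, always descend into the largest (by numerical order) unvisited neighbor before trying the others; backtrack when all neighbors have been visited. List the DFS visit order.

15, 13, 9, 14, 1, 10, 5, 16, 17, 12, 3, 11, 0, 7, 8, 6, 4, 2

Visit 15
15 → 13
13 → 9
9 → 14
14 → 1
9 → 10
10 → 5
5 → 16
16 → 17
17 → 12
16 → 3
5 → 11
5 → 0
0 → 7
9 → 8
9 → 6
9 → 4
9 → 2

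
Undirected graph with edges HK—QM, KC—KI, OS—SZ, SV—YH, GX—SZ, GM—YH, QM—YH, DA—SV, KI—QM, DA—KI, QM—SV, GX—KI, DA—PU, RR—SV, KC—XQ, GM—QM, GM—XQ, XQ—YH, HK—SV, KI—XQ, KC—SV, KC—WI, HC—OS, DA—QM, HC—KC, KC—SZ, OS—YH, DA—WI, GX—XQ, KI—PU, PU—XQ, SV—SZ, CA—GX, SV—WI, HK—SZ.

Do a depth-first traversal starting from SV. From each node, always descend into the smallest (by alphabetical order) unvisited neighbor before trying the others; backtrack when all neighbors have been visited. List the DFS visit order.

Visit SV
SV → DA
DA → KI
KI → GX
GX → CA
GX → SZ
SZ → HK
HK → QM
QM → GM
GM → XQ
XQ → KC
KC → HC
HC → OS
OS → YH
KC → WI
XQ → PU
SV → RR

SV, DA, KI, GX, CA, SZ, HK, QM, GM, XQ, KC, HC, OS, YH, WI, PU, RR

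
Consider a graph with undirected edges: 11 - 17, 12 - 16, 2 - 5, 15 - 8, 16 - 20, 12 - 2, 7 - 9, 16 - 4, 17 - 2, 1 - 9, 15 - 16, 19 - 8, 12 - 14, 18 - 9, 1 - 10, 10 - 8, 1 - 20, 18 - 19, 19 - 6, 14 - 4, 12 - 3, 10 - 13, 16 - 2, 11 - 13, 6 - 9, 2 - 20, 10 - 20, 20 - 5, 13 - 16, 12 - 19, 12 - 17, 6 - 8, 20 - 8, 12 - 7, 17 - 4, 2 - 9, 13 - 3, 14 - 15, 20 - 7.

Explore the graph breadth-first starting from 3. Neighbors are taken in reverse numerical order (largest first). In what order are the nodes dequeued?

3, 13, 12, 16, 11, 10, 19, 17, 14, 7, 2, 20, 15, 4, 8, 1, 18, 6, 9, 5

Visit 3; enqueue 13, 12 → queue [13, 12]
Visit 13; enqueue 16, 11, 10 → queue [12, 16, 11, 10]
Visit 12; enqueue 19, 17, 14, 7, 2 → queue [16, 11, 10, 19, 17, 14, 7, 2]
Visit 16; enqueue 20, 15, 4 → queue [11, 10, 19, 17, 14, 7, 2, 20, 15, 4]
Visit 11 → queue [10, 19, 17, 14, 7, 2, 20, 15, 4]
Visit 10; enqueue 8, 1 → queue [19, 17, 14, 7, 2, 20, 15, 4, 8, 1]
Visit 19; enqueue 18, 6 → queue [17, 14, 7, 2, 20, 15, 4, 8, 1, 18, 6]
Visit 17 → queue [14, 7, 2, 20, 15, 4, 8, 1, 18, 6]
Visit 14 → queue [7, 2, 20, 15, 4, 8, 1, 18, 6]
Visit 7; enqueue 9 → queue [2, 20, 15, 4, 8, 1, 18, 6, 9]
Visit 2; enqueue 5 → queue [20, 15, 4, 8, 1, 18, 6, 9, 5]
Visit 20 → queue [15, 4, 8, 1, 18, 6, 9, 5]
Visit 15 → queue [4, 8, 1, 18, 6, 9, 5]
Visit 4 → queue [8, 1, 18, 6, 9, 5]
Visit 8 → queue [1, 18, 6, 9, 5]
Visit 1 → queue [18, 6, 9, 5]
Visit 18 → queue [6, 9, 5]
Visit 6 → queue [9, 5]
Visit 9 → queue [5]
Visit 5 → queue []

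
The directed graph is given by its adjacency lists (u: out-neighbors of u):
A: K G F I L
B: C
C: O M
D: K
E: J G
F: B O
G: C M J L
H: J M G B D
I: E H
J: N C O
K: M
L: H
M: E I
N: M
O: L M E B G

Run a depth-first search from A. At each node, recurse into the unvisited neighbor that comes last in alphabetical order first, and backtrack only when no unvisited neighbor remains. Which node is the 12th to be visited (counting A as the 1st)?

N

Visit A
A → L
L → H
H → M
M → I
I → E
E → J
J → O
O → G
G → C
O → B
J → N
H → D
D → K
A → F

Visit order: A, L, H, M, I, E, J, O, G, C, B, N, D, K, F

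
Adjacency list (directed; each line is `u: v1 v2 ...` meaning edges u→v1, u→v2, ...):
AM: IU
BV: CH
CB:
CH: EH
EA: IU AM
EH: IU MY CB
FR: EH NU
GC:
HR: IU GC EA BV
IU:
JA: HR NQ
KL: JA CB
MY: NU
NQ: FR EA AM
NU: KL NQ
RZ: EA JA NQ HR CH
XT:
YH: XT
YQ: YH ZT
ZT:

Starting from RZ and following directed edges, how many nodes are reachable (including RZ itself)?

16

BFS from RZ visits: RZ, CH, EA, HR, JA, NQ, EH, AM, IU, BV, GC, FR, CB, MY, NU, KL
Reachable nodes: 16 of 20 total.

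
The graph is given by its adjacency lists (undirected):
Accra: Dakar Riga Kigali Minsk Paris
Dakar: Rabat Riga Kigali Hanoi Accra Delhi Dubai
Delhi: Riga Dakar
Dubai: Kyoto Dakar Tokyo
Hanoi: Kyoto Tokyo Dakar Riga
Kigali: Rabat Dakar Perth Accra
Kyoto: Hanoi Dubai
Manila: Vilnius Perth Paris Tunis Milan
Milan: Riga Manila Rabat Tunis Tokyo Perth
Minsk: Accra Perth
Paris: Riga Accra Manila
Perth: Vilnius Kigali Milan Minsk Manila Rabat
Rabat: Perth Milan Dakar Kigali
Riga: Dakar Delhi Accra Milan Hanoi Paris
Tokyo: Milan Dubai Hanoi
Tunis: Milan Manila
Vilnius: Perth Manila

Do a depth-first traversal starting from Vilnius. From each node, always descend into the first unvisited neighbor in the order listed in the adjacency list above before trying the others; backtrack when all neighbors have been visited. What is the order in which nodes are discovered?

Vilnius, Perth, Kigali, Rabat, Milan, Riga, Dakar, Hanoi, Kyoto, Dubai, Tokyo, Accra, Minsk, Paris, Manila, Tunis, Delhi

Visit Vilnius
Vilnius → Perth
Perth → Kigali
Kigali → Rabat
Rabat → Milan
Milan → Riga
Riga → Dakar
Dakar → Hanoi
Hanoi → Kyoto
Kyoto → Dubai
Dubai → Tokyo
Dakar → Accra
Accra → Minsk
Accra → Paris
Paris → Manila
Manila → Tunis
Dakar → Delhi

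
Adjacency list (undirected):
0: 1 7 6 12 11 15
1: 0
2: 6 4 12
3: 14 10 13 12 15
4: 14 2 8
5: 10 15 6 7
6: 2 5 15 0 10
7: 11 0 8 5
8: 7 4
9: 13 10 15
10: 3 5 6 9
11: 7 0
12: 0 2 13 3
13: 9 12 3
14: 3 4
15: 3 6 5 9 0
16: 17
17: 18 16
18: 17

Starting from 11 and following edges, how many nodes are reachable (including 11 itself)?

BFS from 11 visits: 11, 7, 0, 8, 5, 1, 6, 12, 15, 4, 10, 2, 13, 3, 9, 14
Reachable nodes: 16 of 19 total.

16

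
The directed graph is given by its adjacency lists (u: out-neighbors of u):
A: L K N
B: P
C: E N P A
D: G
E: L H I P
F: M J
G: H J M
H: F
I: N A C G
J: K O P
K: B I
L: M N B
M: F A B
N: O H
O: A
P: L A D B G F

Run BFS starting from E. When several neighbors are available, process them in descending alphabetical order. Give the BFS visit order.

Visit E; enqueue P, L, I, H → queue [P, L, I, H]
Visit P; enqueue G, F, D, B, A → queue [L, I, H, G, F, D, B, A]
Visit L; enqueue N, M → queue [I, H, G, F, D, B, A, N, M]
Visit I; enqueue C → queue [H, G, F, D, B, A, N, M, C]
Visit H → queue [G, F, D, B, A, N, M, C]
Visit G; enqueue J → queue [F, D, B, A, N, M, C, J]
Visit F → queue [D, B, A, N, M, C, J]
Visit D → queue [B, A, N, M, C, J]
Visit B → queue [A, N, M, C, J]
Visit A; enqueue K → queue [N, M, C, J, K]
Visit N; enqueue O → queue [M, C, J, K, O]
Visit M → queue [C, J, K, O]
Visit C → queue [J, K, O]
Visit J → queue [K, O]
Visit K → queue [O]
Visit O → queue []

E P L I H G F D B A N M C J K O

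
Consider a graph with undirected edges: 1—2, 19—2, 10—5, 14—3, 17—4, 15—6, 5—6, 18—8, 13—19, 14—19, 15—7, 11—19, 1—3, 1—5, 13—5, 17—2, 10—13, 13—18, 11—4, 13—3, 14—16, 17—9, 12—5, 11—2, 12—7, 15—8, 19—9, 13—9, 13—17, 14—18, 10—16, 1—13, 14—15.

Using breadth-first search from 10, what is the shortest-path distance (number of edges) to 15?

3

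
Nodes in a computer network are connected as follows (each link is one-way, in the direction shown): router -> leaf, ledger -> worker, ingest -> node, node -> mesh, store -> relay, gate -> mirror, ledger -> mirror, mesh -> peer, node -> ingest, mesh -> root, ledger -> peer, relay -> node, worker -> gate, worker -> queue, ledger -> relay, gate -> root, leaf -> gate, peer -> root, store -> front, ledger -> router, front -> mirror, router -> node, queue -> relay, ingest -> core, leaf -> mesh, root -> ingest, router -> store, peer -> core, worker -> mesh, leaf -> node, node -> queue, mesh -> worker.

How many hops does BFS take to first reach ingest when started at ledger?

Level 0: ledger
Level 1: mirror, peer, relay, router, worker
Level 2: core, gate, leaf, mesh, node, queue, root, store
Level 3: front, ingest
ingest first appears at level 3.

3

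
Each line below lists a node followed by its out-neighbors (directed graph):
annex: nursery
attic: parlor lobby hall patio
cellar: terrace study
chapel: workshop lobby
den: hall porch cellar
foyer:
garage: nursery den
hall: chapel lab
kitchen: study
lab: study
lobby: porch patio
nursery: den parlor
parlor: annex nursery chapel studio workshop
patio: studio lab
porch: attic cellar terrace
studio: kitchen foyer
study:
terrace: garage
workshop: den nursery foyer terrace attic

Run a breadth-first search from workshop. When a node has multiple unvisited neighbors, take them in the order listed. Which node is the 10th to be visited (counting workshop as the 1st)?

parlor

Visit workshop; enqueue den, nursery, foyer, terrace, attic → queue [den, nursery, foyer, terrace, attic]
Visit den; enqueue hall, porch, cellar → queue [nursery, foyer, terrace, attic, hall, porch, cellar]
Visit nursery; enqueue parlor → queue [foyer, terrace, attic, hall, porch, cellar, parlor]
Visit foyer → queue [terrace, attic, hall, porch, cellar, parlor]
Visit terrace; enqueue garage → queue [attic, hall, porch, cellar, parlor, garage]
Visit attic; enqueue lobby, patio → queue [hall, porch, cellar, parlor, garage, lobby, patio]
Visit hall; enqueue chapel, lab → queue [porch, cellar, parlor, garage, lobby, patio, chapel, lab]
Visit porch → queue [cellar, parlor, garage, lobby, patio, chapel, lab]
Visit cellar; enqueue study → queue [parlor, garage, lobby, patio, chapel, lab, study]
Visit parlor; enqueue annex, studio → queue [garage, lobby, patio, chapel, lab, study, annex, studio]
Visit garage → queue [lobby, patio, chapel, lab, study, annex, studio]
Visit lobby → queue [patio, chapel, lab, study, annex, studio]
Visit patio → queue [chapel, lab, study, annex, studio]
Visit chapel → queue [lab, study, annex, studio]
Visit lab → queue [study, annex, studio]
Visit study → queue [annex, studio]
Visit annex → queue [studio]
Visit studio; enqueue kitchen → queue [kitchen]
Visit kitchen → queue []

Visit order: workshop, den, nursery, foyer, terrace, attic, hall, porch, cellar, parlor, garage, lobby, patio, chapel, lab, study, annex, studio, kitchen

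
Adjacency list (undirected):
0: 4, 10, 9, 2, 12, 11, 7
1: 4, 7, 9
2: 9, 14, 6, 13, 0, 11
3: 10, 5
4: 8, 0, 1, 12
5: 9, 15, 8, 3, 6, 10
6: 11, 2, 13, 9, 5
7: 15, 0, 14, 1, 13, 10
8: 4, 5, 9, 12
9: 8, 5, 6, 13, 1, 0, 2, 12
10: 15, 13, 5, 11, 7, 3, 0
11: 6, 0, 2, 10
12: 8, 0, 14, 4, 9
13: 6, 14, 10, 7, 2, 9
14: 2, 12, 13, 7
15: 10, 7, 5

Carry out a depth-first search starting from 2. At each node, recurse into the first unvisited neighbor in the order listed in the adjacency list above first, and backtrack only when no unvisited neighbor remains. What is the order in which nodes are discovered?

2, 9, 8, 4, 0, 10, 15, 7, 14, 12, 13, 6, 11, 5, 3, 1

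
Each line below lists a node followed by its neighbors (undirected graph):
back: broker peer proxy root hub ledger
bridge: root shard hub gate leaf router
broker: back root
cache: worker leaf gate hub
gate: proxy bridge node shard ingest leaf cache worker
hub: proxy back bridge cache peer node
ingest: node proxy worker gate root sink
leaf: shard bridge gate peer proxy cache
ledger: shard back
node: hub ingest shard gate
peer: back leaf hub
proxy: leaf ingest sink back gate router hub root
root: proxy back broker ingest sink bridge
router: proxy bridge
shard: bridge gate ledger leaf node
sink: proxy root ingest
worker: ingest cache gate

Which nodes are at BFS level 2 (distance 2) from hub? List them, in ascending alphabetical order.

Level 0: hub
Level 1: back, bridge, cache, node, peer, proxy
Level 2: broker, gate, ingest, leaf, ledger, root, router, shard, sink, worker

broker, gate, ingest, leaf, ledger, root, router, shard, sink, worker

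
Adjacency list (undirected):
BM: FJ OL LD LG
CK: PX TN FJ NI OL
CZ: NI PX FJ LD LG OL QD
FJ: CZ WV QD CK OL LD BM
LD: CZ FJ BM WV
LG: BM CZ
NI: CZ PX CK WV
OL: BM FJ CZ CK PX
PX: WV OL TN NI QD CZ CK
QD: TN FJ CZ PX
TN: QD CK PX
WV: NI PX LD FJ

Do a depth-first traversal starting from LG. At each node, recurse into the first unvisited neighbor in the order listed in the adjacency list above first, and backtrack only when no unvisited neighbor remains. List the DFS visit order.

LG, BM, FJ, CZ, NI, PX, WV, LD, OL, CK, TN, QD

Visit LG
LG → BM
BM → FJ
FJ → CZ
CZ → NI
NI → PX
PX → WV
WV → LD
PX → OL
OL → CK
CK → TN
TN → QD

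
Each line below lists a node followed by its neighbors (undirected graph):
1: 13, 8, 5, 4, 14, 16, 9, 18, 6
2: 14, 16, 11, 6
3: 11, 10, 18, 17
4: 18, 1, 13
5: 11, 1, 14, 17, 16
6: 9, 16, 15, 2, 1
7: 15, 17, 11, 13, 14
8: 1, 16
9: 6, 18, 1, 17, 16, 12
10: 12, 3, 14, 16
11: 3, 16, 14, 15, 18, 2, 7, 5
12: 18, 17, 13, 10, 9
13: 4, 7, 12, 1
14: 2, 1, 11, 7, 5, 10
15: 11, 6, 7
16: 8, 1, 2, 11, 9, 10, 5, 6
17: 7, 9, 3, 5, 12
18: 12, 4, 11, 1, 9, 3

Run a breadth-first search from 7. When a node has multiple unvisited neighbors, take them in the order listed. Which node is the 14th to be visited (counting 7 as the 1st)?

2

Visit 7; enqueue 15, 17, 11, 13, 14 → queue [15, 17, 11, 13, 14]
Visit 15; enqueue 6 → queue [17, 11, 13, 14, 6]
Visit 17; enqueue 9, 3, 5, 12 → queue [11, 13, 14, 6, 9, 3, 5, 12]
Visit 11; enqueue 16, 18, 2 → queue [13, 14, 6, 9, 3, 5, 12, 16, 18, 2]
Visit 13; enqueue 4, 1 → queue [14, 6, 9, 3, 5, 12, 16, 18, 2, 4, 1]
Visit 14; enqueue 10 → queue [6, 9, 3, 5, 12, 16, 18, 2, 4, 1, 10]
Visit 6 → queue [9, 3, 5, 12, 16, 18, 2, 4, 1, 10]
Visit 9 → queue [3, 5, 12, 16, 18, 2, 4, 1, 10]
Visit 3 → queue [5, 12, 16, 18, 2, 4, 1, 10]
Visit 5 → queue [12, 16, 18, 2, 4, 1, 10]
Visit 12 → queue [16, 18, 2, 4, 1, 10]
Visit 16; enqueue 8 → queue [18, 2, 4, 1, 10, 8]
Visit 18 → queue [2, 4, 1, 10, 8]
Visit 2 → queue [4, 1, 10, 8]
Visit 4 → queue [1, 10, 8]
Visit 1 → queue [10, 8]
Visit 10 → queue [8]
Visit 8 → queue []

Visit order: 7, 15, 17, 11, 13, 14, 6, 9, 3, 5, 12, 16, 18, 2, 4, 1, 10, 8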